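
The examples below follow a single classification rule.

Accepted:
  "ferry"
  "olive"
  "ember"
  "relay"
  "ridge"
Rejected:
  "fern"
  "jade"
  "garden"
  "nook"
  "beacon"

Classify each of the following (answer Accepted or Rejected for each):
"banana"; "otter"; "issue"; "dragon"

A rule that fits every label: odd length — true of each 'Accepted' example, false of each 'Rejected' one.

Rejected, Accepted, Accepted, Rejected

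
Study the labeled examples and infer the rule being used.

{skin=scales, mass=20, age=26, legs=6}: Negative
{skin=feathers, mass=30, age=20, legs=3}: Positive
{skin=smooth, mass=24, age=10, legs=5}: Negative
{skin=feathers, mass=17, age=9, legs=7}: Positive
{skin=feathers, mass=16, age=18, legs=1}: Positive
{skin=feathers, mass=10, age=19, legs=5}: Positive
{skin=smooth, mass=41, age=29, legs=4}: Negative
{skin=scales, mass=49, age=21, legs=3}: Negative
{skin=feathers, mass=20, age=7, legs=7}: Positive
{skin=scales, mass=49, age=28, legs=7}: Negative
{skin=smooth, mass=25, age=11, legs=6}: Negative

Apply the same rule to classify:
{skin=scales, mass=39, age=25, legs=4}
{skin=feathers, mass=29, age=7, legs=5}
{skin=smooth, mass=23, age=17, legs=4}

Negative, Positive, Negative

The classifier is using: skin is feathers.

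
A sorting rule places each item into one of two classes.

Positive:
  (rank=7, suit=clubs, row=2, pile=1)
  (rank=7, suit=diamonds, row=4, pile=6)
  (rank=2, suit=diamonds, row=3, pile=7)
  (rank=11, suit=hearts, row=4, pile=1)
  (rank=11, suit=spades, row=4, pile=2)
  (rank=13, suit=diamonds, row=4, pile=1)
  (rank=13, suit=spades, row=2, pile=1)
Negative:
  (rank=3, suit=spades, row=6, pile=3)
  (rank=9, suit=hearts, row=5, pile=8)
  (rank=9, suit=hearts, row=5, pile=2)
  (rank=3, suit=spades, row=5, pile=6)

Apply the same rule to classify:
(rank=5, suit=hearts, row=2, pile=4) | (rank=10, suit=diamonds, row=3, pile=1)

Positive, Positive

Rule: row ≤ 4. This holds for each 'Positive' example and fails for each 'Negative' one.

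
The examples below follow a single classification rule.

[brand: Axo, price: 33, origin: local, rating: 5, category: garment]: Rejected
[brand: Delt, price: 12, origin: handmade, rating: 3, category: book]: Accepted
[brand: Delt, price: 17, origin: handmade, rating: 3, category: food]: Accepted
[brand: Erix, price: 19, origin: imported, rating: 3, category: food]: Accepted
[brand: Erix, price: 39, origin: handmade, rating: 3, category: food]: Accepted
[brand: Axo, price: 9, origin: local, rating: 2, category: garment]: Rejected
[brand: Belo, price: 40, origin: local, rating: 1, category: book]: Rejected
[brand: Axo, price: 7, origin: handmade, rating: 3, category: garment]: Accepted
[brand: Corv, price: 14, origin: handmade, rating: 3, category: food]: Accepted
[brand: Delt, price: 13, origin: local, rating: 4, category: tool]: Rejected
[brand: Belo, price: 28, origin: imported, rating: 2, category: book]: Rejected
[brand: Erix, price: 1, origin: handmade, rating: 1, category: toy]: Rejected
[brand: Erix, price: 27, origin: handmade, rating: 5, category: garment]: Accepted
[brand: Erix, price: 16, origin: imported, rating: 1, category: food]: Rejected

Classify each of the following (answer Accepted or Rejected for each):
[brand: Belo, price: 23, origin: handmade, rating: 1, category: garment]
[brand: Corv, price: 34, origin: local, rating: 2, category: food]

Rejected, Rejected

The classifier is using: price = 27 OR rating = 3.
[brand: Belo, price: 23, origin: handmade, rating: 1, category: garment]: price = 23, rating = 1 — does not satisfy this, so Rejected.
[brand: Corv, price: 34, origin: local, rating: 2, category: food]: price = 34, rating = 2 — does not satisfy this, so Rejected.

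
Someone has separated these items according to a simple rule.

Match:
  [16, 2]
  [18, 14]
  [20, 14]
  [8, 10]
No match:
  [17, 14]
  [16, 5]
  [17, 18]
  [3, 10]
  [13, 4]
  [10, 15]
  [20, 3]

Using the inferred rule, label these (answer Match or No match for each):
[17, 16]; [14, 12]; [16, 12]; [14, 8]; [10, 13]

Comparing the two groups points to one rule — sum is even.
[17, 16]: No match (17+16 = 33). [14, 12]: Match (14+12 = 26). [16, 12]: Match (16+12 = 28). [14, 8]: Match (14+8 = 22). [10, 13]: No match (10+13 = 23).

No match, Match, Match, Match, No match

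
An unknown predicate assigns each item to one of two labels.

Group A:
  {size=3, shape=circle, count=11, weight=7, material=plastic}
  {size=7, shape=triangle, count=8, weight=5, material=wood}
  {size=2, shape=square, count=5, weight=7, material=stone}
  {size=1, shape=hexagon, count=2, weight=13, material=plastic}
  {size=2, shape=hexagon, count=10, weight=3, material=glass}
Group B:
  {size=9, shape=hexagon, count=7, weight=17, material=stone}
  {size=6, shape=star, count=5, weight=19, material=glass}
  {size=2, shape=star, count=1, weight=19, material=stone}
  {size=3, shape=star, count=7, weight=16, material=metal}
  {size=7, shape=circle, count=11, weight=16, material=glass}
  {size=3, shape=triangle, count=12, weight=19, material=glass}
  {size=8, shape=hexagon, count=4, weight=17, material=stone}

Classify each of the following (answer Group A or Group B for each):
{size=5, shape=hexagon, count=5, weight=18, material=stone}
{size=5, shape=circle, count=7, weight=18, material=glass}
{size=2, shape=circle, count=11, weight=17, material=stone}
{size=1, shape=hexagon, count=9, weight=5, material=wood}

Group B, Group B, Group B, Group A

Rule: weight ≤ 13. This holds for each 'Group A' example and fails for each 'Group B' one.
{size=5, shape=hexagon, count=5, weight=18, material=stone}: weight = 18, doesn't qualify → Group B.
{size=5, shape=circle, count=7, weight=18, material=glass}: weight = 18, doesn't qualify → Group B.
{size=2, shape=circle, count=11, weight=17, material=stone}: weight = 17, doesn't qualify → Group B.
{size=1, shape=hexagon, count=9, weight=5, material=wood}: weight = 5, checks out → Group A.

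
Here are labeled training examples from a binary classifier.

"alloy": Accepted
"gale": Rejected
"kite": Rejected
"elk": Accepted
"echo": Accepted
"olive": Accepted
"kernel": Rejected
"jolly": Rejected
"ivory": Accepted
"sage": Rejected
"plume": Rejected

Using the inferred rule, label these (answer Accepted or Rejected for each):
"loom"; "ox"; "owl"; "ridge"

Rejected, Accepted, Accepted, Rejected

Rule: starts with a vowel. This holds for each 'Accepted' example and fails for each 'Rejected' one.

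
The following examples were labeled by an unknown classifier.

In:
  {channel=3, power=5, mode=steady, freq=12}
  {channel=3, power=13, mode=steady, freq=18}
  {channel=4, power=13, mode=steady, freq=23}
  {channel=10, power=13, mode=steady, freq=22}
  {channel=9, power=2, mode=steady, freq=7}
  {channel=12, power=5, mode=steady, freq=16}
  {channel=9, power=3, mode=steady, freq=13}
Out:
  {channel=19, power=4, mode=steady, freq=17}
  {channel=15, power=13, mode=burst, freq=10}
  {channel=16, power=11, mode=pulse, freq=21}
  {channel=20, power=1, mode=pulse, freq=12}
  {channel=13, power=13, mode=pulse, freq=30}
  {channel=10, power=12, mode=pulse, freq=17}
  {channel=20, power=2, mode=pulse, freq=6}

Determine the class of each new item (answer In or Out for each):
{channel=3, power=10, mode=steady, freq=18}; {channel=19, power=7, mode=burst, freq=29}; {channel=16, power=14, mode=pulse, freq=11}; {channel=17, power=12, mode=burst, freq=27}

In, Out, Out, Out

'In' ⟺ mode is steady AND channel ≤ 12.
{channel=3, power=10, mode=steady, freq=18}: mode is steady, channel = 3 — qualifies, so In. {channel=19, power=7, mode=burst, freq=29}: mode is burst, channel = 19 — does not fit, so Out. {channel=16, power=14, mode=pulse, freq=11}: mode is pulse, channel = 16 — does not fit, so Out. {channel=17, power=12, mode=burst, freq=27}: mode is burst, channel = 17 — does not fit, so Out.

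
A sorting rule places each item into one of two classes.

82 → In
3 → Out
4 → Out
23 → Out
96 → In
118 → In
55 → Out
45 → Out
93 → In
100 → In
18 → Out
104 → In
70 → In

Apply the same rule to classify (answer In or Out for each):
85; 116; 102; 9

In, In, In, Out

Every 'In' example satisfies: at least 70. None of the 'Out' examples do.
85: 85 ≥ 70, checks out → In.
116: 116 ≥ 70, checks out → In.
102: 102 ≥ 70, checks out → In.
9: 9 < 70, does not satisfy this → Out.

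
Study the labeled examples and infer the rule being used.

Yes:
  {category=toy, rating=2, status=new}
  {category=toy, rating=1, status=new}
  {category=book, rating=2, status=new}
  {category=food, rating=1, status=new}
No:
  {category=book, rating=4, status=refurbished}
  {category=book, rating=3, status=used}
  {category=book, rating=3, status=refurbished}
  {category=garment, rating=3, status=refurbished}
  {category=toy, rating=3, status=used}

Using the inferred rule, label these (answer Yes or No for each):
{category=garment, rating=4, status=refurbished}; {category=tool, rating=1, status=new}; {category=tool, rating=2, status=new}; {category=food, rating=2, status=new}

No, Yes, Yes, Yes

A rule that fits every label: status is new — true of each 'Yes' example, false of each 'No' one.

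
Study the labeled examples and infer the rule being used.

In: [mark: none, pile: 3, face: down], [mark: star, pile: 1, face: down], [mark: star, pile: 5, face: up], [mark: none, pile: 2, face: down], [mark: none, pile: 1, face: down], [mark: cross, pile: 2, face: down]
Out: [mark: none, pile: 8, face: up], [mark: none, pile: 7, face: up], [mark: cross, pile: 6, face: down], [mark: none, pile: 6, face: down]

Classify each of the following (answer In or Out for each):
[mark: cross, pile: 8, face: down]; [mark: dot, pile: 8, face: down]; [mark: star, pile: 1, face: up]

Out, Out, In

The classifier is using: pile ≤ 5.
[mark: cross, pile: 8, face: down] → pile = 8 → Out. [mark: dot, pile: 8, face: down] → pile = 8 → Out. [mark: star, pile: 1, face: up] → pile = 1 → In.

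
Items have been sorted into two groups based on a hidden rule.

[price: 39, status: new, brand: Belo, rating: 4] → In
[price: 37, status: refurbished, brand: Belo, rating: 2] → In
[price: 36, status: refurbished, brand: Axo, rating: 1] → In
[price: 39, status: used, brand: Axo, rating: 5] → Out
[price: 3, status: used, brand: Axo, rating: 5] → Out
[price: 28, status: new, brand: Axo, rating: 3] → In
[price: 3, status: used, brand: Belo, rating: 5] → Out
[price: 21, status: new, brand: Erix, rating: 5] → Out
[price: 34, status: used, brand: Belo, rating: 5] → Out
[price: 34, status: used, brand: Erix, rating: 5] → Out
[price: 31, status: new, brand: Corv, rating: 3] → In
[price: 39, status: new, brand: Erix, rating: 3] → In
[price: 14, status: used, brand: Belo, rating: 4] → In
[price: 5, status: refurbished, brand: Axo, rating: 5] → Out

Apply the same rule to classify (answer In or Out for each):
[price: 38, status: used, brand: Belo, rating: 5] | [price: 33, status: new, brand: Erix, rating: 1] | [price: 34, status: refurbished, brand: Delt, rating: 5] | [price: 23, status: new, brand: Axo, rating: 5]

All 'In' examples share one property — rating ≤ 4 — and every 'Out' example lacks it.
[price: 38, status: used, brand: Belo, rating: 5]: rating = 5 — fails this test, so Out.
[price: 33, status: new, brand: Erix, rating: 1]: rating = 1 — matches, so In.
[price: 34, status: refurbished, brand: Delt, rating: 5]: rating = 5 — fails this test, so Out.
[price: 23, status: new, brand: Axo, rating: 5]: rating = 5 — fails this test, so Out.

Out, In, Out, Out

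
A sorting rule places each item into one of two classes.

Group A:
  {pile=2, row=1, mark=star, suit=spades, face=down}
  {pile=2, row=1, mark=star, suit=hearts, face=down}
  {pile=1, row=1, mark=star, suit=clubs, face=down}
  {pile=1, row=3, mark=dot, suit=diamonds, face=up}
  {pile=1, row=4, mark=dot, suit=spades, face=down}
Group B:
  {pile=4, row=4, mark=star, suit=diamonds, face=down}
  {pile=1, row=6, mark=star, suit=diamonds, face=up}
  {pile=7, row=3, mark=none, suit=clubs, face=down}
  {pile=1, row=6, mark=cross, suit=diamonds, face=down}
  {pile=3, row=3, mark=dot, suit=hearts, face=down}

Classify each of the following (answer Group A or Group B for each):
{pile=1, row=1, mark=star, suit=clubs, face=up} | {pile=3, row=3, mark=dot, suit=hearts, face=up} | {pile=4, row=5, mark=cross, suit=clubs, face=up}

Group A, Group B, Group B

'Group A' ⟺ pile ≤ 2 AND row ≤ 4.
{pile=1, row=1, mark=star, suit=clubs, face=up}: Group A (pile = 1, row = 1).
{pile=3, row=3, mark=dot, suit=hearts, face=up}: Group B (pile = 3, row = 3).
{pile=4, row=5, mark=cross, suit=clubs, face=up}: Group B (pile = 4, row = 5).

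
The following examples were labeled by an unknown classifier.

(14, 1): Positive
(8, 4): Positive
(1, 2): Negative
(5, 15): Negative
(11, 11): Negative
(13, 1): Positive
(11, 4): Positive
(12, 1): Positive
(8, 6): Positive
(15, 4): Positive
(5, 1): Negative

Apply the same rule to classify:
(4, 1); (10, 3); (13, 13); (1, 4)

Negative, Positive, Negative, Negative

The distinguishing property — first > second AND sum ≥ 12 — holds for all the 'Positive' cases and none of the 'Negative' cases.
(4, 1): Negative (4 > 1, 4+1 = 5).
(10, 3): Positive (10 > 3, 10+3 = 13).
(13, 13): Negative (13 = 13, 13+13 = 26).
(1, 4): Negative (1 < 4, 1+4 = 5).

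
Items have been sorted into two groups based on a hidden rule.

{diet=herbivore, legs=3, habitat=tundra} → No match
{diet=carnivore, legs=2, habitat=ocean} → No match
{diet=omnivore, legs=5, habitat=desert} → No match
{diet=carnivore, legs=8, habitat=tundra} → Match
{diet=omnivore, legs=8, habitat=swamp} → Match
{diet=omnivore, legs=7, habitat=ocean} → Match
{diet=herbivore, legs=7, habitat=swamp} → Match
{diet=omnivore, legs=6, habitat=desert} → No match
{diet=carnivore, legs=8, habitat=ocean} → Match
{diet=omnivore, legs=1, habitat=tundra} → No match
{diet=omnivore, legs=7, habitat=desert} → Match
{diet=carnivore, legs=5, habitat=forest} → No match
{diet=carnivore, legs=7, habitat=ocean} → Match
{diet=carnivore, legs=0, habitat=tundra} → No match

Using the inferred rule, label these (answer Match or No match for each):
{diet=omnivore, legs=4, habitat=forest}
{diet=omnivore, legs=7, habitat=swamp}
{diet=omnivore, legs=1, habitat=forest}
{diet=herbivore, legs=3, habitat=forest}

No match, Match, No match, No match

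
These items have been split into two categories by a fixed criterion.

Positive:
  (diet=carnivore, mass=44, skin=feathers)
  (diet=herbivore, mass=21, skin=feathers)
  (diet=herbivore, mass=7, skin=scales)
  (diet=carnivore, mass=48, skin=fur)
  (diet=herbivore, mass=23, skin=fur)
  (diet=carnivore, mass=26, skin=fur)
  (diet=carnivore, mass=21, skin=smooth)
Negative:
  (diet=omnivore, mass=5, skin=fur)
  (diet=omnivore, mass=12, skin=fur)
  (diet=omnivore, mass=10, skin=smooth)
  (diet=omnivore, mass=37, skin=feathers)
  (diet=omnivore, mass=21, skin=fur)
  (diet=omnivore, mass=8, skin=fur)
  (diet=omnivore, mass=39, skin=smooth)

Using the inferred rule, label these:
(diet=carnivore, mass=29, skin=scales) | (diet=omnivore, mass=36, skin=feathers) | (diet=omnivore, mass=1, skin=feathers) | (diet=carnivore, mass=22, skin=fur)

Positive, Negative, Negative, Positive

Every 'Positive' example satisfies: diet is not omnivore. None of the 'Negative' examples do.
Positive: (diet=carnivore, mass=29, skin=scales), since diet is carnivore.
Negative: (diet=omnivore, mass=36, skin=feathers), since diet is omnivore.
Negative: (diet=omnivore, mass=1, skin=feathers), since diet is omnivore.
Positive: (diet=carnivore, mass=22, skin=fur), since diet is carnivore.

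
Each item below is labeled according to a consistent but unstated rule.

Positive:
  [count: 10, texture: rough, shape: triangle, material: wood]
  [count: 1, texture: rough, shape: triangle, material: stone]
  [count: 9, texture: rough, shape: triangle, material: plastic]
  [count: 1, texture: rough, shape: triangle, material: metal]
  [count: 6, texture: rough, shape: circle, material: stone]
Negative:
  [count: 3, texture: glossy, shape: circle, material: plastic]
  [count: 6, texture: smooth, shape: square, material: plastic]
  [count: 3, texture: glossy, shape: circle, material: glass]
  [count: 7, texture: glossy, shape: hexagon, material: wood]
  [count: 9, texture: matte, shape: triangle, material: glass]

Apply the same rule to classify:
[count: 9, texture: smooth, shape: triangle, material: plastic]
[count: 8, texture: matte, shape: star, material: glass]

Comparing the two groups points to one rule — texture is rough.
[count: 9, texture: smooth, shape: triangle, material: plastic]: Negative (texture is smooth). [count: 8, texture: matte, shape: star, material: glass]: Negative (texture is matte).

Negative, Negative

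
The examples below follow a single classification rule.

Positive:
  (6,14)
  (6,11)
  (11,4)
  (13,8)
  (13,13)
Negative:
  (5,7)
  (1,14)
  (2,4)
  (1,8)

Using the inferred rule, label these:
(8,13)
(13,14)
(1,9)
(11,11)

Positive, Positive, Negative, Positive

The simplest hypothesis consistent with all the labels is: first ≥ 6.
(8,13) → first 8 → Positive. (13,14) → first 13 → Positive. (1,9) → first 1 → Negative. (11,11) → first 11 → Positive.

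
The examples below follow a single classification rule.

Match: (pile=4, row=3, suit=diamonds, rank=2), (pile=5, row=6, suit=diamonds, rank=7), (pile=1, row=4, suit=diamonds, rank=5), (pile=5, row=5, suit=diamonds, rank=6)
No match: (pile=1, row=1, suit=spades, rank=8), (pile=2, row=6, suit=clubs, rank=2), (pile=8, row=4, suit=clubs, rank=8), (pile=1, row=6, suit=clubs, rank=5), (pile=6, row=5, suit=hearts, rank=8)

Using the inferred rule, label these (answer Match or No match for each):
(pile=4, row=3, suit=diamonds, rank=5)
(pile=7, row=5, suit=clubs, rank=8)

Match, No match

A rule that fits every label: suit is diamonds — true of each 'Match' example, false of each 'No match' one.
(pile=4, row=3, suit=diamonds, rank=5) — suit is diamonds, hence Match. (pile=7, row=5, suit=clubs, rank=8) — suit is clubs, hence No match.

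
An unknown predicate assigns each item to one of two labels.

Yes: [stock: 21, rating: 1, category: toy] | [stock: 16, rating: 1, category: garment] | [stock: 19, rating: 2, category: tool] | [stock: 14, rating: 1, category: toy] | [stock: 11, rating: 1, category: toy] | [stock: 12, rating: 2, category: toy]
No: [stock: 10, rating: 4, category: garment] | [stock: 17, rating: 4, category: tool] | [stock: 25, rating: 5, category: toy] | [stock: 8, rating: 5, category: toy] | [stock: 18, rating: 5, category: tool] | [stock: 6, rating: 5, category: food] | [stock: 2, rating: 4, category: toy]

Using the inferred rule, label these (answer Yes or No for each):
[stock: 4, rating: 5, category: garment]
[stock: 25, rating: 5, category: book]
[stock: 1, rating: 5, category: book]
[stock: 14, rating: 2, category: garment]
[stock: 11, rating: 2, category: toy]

No, No, No, Yes, Yes

The simplest hypothesis consistent with all the labels is: rating ≤ 2.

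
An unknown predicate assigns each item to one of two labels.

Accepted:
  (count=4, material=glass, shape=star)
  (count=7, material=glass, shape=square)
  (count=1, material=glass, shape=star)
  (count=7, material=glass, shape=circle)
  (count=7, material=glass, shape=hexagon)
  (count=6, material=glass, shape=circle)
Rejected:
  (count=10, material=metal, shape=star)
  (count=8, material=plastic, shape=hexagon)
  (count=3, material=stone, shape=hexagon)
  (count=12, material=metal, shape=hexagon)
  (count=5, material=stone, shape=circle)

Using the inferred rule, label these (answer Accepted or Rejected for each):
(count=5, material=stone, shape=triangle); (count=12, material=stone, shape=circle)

Rejected, Rejected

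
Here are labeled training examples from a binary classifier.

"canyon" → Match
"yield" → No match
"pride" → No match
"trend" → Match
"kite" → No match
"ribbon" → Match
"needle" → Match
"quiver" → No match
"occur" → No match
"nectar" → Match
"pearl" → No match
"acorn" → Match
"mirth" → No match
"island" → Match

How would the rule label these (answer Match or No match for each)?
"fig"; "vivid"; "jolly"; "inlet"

The distinguishing property — contains 'n' — holds for all the 'Match' cases and none of the 'No match' cases.

No match, No match, No match, Match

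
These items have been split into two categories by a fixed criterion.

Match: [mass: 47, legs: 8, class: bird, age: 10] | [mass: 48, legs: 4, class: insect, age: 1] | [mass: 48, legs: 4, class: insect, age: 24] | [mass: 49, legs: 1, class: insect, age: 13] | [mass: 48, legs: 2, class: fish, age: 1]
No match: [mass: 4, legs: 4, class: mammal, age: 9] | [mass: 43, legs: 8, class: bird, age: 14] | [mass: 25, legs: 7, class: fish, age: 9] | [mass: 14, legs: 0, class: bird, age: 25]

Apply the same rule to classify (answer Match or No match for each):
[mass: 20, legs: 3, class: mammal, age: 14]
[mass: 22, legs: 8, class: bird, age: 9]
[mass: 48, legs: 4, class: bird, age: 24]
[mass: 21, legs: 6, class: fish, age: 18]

No match, No match, Match, No match

The pattern is that an item is 'Match' exactly when: mass ≥ 47.
[mass: 20, legs: 3, class: mammal, age: 14] — mass = 20, hence No match. [mass: 22, legs: 8, class: bird, age: 9] — mass = 22, hence No match. [mass: 48, legs: 4, class: bird, age: 24] — mass = 48, hence Match. [mass: 21, legs: 6, class: fish, age: 18] — mass = 21, hence No match.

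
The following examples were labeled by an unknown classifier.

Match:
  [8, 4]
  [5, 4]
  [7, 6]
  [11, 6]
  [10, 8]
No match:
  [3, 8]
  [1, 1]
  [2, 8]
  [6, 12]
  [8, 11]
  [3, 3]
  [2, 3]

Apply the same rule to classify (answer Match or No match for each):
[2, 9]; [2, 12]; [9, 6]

A rule that fits every label: first > second — true of each 'Match' example, false of each 'No match' one.

No match, No match, Match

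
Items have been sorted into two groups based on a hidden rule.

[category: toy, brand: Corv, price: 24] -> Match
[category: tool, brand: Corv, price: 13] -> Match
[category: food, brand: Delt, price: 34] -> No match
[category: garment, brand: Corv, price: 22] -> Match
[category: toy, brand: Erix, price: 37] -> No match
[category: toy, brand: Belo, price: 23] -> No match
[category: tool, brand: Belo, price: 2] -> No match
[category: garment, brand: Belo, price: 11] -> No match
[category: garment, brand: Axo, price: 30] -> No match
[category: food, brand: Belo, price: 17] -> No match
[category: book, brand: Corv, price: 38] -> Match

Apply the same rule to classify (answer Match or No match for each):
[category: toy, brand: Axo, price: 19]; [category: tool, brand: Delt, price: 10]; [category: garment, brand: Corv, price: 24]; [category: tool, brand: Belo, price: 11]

No match, No match, Match, No match

The rule appears to be: brand is Corv.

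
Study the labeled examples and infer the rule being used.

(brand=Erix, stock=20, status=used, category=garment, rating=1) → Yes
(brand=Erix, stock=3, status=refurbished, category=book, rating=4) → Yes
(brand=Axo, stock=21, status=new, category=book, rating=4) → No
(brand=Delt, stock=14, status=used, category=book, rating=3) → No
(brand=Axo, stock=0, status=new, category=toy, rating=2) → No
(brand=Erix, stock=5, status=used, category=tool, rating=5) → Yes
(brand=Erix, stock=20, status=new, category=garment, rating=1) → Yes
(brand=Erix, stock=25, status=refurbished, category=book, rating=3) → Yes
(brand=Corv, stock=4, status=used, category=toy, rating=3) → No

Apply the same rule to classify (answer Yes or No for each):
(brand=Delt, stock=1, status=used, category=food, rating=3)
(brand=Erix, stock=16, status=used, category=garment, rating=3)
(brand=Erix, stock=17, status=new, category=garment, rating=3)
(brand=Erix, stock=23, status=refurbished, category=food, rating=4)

The rule appears to be: brand is Erix.
(brand=Delt, stock=1, status=used, category=food, rating=3) → brand is Delt → No.
(brand=Erix, stock=16, status=used, category=garment, rating=3) → brand is Erix → Yes.
(brand=Erix, stock=17, status=new, category=garment, rating=3) → brand is Erix → Yes.
(brand=Erix, stock=23, status=refurbished, category=food, rating=4) → brand is Erix → Yes.

No, Yes, Yes, Yes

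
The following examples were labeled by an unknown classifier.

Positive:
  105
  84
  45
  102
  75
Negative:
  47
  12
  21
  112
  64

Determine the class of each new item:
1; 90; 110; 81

Negative, Positive, Negative, Positive

The simplest hypothesis consistent with all the labels is: multiple of 3 AND at least 45.
1: 1 = 3·0 + 1, 1 < 45 — does not satisfy this, so Negative. 90: 90 = 3·30, 90 ≥ 45 — fits, so Positive. 110: 110 = 3·36 + 2, 110 ≥ 45 — does not satisfy this, so Negative. 81: 81 = 3·27, 81 ≥ 45 — fits, so Positive.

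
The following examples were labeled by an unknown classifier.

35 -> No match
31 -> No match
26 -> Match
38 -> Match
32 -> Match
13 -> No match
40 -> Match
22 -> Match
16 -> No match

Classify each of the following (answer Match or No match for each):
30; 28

The rule appears to be: even AND at least 22.
Match: 30, since 30 is even, 30 ≥ 22.
Match: 28, since 28 is even, 28 ≥ 22.

Match, Match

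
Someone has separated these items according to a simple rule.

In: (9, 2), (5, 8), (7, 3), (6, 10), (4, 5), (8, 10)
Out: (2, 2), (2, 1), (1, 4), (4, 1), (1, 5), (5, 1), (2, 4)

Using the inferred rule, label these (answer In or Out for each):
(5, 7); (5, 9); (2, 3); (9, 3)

Rule: sum ≥ 9. This holds for each 'In' example and fails for each 'Out' one.
(5, 7) — 5+7 = 12, hence In. (5, 9) — 5+9 = 14, hence In. (2, 3) — 2+3 = 5, hence Out. (9, 3) — 9+3 = 12, hence In.

In, In, Out, In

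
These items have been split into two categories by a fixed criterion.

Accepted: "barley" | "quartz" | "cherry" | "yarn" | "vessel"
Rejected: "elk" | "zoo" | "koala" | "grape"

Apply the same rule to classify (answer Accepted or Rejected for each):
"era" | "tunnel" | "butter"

Rejected, Accepted, Accepted

The simplest hypothesis consistent with all the labels is: even length.
"era": length 3 — doesn't match, so Rejected.
"tunnel": length 6 — meets the rule, so Accepted.
"butter": length 6 — meets the rule, so Accepted.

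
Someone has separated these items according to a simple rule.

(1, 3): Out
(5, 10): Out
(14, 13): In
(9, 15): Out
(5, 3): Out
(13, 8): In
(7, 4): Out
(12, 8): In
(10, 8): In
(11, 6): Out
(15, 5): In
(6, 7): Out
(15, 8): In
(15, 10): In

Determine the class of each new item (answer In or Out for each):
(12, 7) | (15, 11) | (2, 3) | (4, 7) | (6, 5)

All 'In' examples share one property — first > second AND sum ≥ 18 — and every 'Out' example lacks it.

In, In, Out, Out, Out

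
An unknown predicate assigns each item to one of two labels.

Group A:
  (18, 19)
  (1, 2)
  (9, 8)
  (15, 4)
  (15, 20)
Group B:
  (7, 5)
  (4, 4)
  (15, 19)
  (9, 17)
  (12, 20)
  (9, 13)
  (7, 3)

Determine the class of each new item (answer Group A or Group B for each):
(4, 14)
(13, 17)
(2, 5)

Group B, Group B, Group A

The pattern is that an item is 'Group A' exactly when: sum is odd.
(4, 14) → 4+14 = 18 → Group B. (13, 17) → 13+17 = 30 → Group B. (2, 5) → 2+5 = 7 → Group A.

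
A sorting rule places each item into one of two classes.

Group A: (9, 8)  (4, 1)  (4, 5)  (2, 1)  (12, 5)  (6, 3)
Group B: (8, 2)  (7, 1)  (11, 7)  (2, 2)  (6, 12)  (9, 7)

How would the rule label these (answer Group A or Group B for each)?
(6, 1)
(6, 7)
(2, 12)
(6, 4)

Group A, Group A, Group B, Group B

The classifier is using: sum is odd.
(6, 1): 6+1 = 7 — satisfies this, so Group A. (6, 7): 6+7 = 13 — satisfies this, so Group A. (2, 12): 2+12 = 14 — fails the rule, so Group B. (6, 4): 6+4 = 10 — fails the rule, so Group B.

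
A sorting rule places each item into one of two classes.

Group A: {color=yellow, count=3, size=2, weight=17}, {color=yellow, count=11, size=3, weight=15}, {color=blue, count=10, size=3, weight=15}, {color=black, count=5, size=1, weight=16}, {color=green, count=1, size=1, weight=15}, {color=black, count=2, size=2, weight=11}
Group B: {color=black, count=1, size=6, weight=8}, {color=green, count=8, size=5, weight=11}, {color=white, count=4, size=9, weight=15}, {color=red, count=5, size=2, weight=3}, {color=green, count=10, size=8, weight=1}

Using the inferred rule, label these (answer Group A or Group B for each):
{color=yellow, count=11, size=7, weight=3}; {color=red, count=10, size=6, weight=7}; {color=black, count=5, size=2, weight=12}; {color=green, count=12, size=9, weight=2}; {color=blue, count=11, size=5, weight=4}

The pattern is that an item is 'Group A' exactly when: size ≤ 3 AND weight ≥ 8.
Group B: {color=yellow, count=11, size=7, weight=3}, since size = 7, weight = 3.
Group B: {color=red, count=10, size=6, weight=7}, since size = 6, weight = 7.
Group A: {color=black, count=5, size=2, weight=12}, since size = 2, weight = 12.
Group B: {color=green, count=12, size=9, weight=2}, since size = 9, weight = 2.
Group B: {color=blue, count=11, size=5, weight=4}, since size = 5, weight = 4.

Group B, Group B, Group A, Group B, Group B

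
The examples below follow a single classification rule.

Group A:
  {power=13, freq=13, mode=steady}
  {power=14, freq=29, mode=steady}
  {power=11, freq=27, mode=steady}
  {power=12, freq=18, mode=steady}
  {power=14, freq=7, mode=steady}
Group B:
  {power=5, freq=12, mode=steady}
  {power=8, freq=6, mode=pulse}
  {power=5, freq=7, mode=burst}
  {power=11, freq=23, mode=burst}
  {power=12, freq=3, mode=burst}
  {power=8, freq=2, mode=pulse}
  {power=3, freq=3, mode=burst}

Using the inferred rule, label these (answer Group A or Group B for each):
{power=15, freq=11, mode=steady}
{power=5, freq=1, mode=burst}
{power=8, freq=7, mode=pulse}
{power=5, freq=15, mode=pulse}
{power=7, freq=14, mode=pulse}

'Group A' ⟺ mode is steady AND power ≥ 8.
{power=15, freq=11, mode=steady} → mode is steady, power = 15 → Group A. {power=5, freq=1, mode=burst} → mode is burst, power = 5 → Group B. {power=8, freq=7, mode=pulse} → mode is pulse, power = 8 → Group B. {power=5, freq=15, mode=pulse} → mode is pulse, power = 5 → Group B. {power=7, freq=14, mode=pulse} → mode is pulse, power = 7 → Group B.

Group A, Group B, Group B, Group B, Group B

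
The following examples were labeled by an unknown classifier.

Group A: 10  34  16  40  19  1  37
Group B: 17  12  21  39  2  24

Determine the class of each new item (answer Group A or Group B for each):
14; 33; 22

All 'Group A' examples share one property — ≡ 1 (mod 3) — and every 'Group B' example lacks it.
14 → 14 mod 3 = 2 → Group B.
33 → 33 mod 3 = 0 → Group B.
22 → 22 mod 3 = 1 → Group A.

Group B, Group B, Group A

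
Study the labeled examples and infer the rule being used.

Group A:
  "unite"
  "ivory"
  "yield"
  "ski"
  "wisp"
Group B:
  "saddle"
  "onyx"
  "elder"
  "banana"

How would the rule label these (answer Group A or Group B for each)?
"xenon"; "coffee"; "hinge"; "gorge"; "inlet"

Checking candidate rules against both groups, what survives is: contains 'i'.

Group B, Group B, Group A, Group B, Group A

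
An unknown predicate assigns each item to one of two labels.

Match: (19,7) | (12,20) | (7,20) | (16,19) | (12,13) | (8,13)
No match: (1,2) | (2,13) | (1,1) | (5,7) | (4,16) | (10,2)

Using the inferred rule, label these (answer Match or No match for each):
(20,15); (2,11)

Match, No match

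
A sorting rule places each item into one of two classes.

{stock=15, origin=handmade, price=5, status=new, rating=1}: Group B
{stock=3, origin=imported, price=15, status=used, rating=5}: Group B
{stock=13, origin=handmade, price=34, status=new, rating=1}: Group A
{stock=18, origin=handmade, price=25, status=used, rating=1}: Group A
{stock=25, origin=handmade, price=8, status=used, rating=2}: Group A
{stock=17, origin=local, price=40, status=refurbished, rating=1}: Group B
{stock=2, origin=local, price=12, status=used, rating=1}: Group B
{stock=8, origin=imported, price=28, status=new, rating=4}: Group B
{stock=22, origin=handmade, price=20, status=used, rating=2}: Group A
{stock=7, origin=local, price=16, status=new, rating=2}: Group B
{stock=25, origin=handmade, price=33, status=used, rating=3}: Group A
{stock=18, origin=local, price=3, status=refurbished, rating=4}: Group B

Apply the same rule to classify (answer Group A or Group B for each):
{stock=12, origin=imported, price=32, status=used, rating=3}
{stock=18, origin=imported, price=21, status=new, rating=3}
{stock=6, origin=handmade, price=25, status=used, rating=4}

The distinguishing property — origin is handmade AND price ≥ 8 — holds for all the 'Group A' cases and none of the 'Group B' cases.

Group B, Group B, Group A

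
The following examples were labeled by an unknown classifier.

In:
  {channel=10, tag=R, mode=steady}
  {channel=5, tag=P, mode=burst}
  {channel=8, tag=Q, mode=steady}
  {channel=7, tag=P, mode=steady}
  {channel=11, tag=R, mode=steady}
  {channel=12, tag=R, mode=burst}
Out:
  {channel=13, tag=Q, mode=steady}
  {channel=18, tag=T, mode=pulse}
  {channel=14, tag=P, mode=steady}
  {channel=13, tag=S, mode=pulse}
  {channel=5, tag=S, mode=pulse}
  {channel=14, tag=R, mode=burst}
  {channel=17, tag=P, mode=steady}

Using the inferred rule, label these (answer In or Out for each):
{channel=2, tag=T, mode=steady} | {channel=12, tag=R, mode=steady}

Every 'In' example satisfies: tag is not S AND channel ≤ 12. None of the 'Out' examples do.
{channel=2, tag=T, mode=steady} → tag is T, channel = 2 → In. {channel=12, tag=R, mode=steady} → tag is R, channel = 12 → In.

In, In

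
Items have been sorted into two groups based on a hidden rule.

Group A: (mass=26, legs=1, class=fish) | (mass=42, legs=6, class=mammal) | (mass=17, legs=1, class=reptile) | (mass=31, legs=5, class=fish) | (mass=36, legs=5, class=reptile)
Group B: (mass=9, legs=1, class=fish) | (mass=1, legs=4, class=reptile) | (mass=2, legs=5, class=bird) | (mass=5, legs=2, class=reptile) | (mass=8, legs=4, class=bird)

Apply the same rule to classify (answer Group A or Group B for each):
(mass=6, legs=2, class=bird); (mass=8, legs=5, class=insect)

Group B, Group B

The distinguishing property — mass ≥ 17 — holds for all the 'Group A' cases and none of the 'Group B' cases.
Group B: (mass=6, legs=2, class=bird), since mass = 6. Group B: (mass=8, legs=5, class=insect), since mass = 8.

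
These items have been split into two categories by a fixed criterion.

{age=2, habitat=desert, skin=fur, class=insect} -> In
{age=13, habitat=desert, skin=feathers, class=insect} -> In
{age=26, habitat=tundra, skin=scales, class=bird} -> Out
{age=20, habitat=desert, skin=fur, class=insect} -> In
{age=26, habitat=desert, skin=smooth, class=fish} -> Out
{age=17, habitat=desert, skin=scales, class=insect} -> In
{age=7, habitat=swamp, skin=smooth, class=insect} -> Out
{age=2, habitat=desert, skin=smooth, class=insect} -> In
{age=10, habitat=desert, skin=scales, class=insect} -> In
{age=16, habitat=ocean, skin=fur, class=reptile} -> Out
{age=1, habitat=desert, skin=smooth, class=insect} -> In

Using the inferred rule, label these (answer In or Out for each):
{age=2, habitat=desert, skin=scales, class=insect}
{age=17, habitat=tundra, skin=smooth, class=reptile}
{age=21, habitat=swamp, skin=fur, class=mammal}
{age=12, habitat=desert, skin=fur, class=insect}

The rule appears to be: class is insect AND habitat is desert.
{age=2, habitat=desert, skin=scales, class=insect}: class is insect, habitat is desert, satisfies this → In.
{age=17, habitat=tundra, skin=smooth, class=reptile}: class is reptile, habitat is tundra, does not satisfy this → Out.
{age=21, habitat=swamp, skin=fur, class=mammal}: class is mammal, habitat is swamp, does not satisfy this → Out.
{age=12, habitat=desert, skin=fur, class=insect}: class is insect, habitat is desert, satisfies this → In.

In, Out, Out, In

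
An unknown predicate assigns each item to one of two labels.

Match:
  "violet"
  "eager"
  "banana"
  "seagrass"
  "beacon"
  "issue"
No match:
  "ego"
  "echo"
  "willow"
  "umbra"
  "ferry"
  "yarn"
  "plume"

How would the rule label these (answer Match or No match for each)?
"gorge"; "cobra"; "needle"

No match, No match, Match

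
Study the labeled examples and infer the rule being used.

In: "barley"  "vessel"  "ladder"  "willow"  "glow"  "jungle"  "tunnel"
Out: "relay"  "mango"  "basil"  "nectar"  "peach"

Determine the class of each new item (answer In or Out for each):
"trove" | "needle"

The rule appears to be: even length AND contains 'l'.
"trove": Out (length 5, no 'l').
"needle": In (length 6, has 'l').

Out, In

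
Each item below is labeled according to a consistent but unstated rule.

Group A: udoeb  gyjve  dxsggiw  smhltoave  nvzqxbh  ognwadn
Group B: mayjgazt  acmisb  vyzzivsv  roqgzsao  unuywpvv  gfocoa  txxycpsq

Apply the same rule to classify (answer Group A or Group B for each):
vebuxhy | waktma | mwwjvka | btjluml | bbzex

Group A, Group B, Group A, Group A, Group A

Checking candidate rules against both groups, what survives is: odd length.
vebuxhy: length 7 — satisfies this, so Group A. waktma: length 6 — does not pass, so Group B. mwwjvka: length 7 — satisfies this, so Group A. btjluml: length 7 — satisfies this, so Group A. bbzex: length 5 — satisfies this, so Group A.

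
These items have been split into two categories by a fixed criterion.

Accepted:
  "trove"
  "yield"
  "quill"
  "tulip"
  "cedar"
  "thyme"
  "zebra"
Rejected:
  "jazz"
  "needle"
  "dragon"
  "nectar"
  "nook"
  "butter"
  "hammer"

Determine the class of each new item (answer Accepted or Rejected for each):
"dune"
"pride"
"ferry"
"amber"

Rejected, Accepted, Accepted, Accepted

One predicate separates the groups cleanly: odd length.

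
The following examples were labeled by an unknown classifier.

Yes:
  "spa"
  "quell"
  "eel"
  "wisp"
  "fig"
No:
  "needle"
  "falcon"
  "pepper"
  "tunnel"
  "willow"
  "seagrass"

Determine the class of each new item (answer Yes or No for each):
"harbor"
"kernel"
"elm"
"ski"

The pattern is that an item is 'Yes' exactly when: length ≤ 5.
"harbor" — length 6, hence No.
"kernel" — length 6, hence No.
"elm" — length 3, hence Yes.
"ski" — length 3, hence Yes.

No, No, Yes, Yes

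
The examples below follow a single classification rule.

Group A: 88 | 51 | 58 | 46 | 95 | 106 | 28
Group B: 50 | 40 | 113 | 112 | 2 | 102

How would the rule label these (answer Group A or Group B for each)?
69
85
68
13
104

One predicate separates the groups cleanly: digit sum ≥ 6.
Group A: 69, since digit sum 6+9 = 15. Group A: 85, since digit sum 8+5 = 13. Group A: 68, since digit sum 6+8 = 14. Group B: 13, since digit sum 1+3 = 4. Group B: 104, since digit sum 1+0+4 = 5.

Group A, Group A, Group A, Group B, Group B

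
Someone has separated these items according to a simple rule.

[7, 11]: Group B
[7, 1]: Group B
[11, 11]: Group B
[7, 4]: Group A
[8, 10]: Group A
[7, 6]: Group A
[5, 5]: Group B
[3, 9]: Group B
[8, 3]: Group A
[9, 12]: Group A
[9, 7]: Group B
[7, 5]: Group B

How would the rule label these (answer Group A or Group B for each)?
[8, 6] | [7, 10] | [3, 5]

Comparing the two groups points to one rule — product is even.
[8, 6] → 8·6 = 48 → Group A.
[7, 10] → 7·10 = 70 → Group A.
[3, 5] → 3·5 = 15 → Group B.

Group A, Group A, Group B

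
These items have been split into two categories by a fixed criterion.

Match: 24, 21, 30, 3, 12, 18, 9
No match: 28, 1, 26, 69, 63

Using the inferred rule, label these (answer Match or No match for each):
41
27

No match, Match

The distinguishing property — multiple of 3 AND at most 30 — holds for all the 'Match' cases and none of the 'No match' cases.
41: No match (41 = 3·13 + 2, 41 > 30). 27: Match (27 = 3·9, 27 ≤ 30).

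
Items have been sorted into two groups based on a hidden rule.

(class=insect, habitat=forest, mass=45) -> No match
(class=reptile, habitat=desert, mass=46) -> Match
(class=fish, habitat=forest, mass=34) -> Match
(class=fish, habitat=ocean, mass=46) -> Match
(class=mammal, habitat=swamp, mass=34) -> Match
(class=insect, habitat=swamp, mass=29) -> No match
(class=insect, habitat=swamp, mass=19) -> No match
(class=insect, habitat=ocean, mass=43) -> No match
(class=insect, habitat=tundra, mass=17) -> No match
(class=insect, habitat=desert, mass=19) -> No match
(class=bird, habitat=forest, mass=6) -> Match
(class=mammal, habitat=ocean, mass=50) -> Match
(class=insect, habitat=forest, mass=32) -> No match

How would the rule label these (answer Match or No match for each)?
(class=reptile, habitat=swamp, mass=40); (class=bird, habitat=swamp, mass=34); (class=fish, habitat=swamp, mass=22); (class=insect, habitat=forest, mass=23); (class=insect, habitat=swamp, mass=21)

Match, Match, Match, No match, No match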